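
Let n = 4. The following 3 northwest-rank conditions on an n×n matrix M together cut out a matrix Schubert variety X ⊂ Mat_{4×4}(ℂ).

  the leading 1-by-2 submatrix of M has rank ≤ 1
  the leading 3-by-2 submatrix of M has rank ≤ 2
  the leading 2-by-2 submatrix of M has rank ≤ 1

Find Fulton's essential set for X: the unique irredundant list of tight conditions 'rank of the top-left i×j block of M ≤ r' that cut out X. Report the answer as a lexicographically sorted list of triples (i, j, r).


Reconstructing r_w from the 3 given conditions:

  1 1 1 1
  1 1 2 2
  1 2 3 3
  1 2 3 4

reading off 1-entries of Δ²R: w = (1, 3, 2, 4).

Fulton essential set (the sole Rothe cell):

[(2, 2, 1)]


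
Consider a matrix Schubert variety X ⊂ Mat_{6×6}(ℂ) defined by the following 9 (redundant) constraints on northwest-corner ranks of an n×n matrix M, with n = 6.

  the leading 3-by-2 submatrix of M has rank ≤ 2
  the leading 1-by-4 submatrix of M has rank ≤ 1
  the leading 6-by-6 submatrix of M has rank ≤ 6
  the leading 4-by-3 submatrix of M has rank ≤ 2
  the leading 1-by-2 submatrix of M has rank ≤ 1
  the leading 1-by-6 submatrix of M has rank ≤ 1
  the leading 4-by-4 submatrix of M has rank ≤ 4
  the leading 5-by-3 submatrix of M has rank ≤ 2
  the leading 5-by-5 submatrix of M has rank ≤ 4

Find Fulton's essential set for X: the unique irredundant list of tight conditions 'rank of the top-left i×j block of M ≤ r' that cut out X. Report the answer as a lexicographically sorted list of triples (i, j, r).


Computing R[i][j] = min implied NW-rank bound (n=6, 9 conditions):

  R[1]: 1 1 1 1 1 1
  R[2]: 1 2 2 2 2 2
  R[3]: 1 2 2 3 3 3
  R[4]: 1 2 2 3 4 4
  R[5]: 1 2 2 3 4 5
  R[6]: 1 2 3 4 5 6

second differences of R give the permutation w = (1, 2, 4, 5, 6, 3).

Rothe diagram D(w) (3 cells), 1 SE-corner (essential condition):

[(5, 3, 2)]


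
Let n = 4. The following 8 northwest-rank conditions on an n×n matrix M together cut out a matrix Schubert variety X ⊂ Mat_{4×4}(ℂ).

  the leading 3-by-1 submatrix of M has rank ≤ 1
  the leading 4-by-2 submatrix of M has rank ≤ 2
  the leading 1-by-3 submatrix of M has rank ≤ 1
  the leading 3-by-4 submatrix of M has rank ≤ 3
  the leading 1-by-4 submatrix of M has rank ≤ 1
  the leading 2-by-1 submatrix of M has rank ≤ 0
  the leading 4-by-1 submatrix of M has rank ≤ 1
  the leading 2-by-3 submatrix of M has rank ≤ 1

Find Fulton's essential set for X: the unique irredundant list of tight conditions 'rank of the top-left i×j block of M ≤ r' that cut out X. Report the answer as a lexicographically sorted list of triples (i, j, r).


Reconstructing r_w from the 8 given conditions:

  i=1: 0 1 1 1
  i=2: 0 1 1 2
  i=3: 1 2 2 3
  i=4: 1 2 3 4

second differences of R give the permutation w = (2, 4, 1, 3).

D(w) has 3 cells with 2 SE-corners; essential set:

[(2, 1, 0), (2, 3, 1)]


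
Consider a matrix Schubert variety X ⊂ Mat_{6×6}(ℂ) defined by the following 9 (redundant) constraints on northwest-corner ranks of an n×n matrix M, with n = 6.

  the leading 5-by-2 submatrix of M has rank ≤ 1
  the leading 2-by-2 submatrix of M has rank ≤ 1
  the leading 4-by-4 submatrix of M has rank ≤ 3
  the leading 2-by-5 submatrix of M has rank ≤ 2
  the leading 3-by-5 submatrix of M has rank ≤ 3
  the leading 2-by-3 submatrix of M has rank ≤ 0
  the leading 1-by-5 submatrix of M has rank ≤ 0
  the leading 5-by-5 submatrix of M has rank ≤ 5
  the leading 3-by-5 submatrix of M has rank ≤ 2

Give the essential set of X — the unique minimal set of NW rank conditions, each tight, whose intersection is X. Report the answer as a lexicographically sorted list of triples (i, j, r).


Computing R[i][j] = min implied NW-rank bound (n=6, 9 conditions):

  row 1: 0, 0, 0, 0, 0, 1
  row 2: 0, 0, 0, 1, 1, 2
  row 3: 1, 1, 1, 2, 2, 3
  row 4: 1, 1, 2, 3, 3, 4
  row 5: 1, 1, 2, 3, 4, 5
  row 6: 1, 2, 3, 4, 5, 6

the unique w with this rank table is (6, 4, 1, 3, 5, 2).

D(w) has 10 cells with 3 SE-corners; essential set:

[(1, 5, 0), (2, 3, 0), (5, 2, 1)]


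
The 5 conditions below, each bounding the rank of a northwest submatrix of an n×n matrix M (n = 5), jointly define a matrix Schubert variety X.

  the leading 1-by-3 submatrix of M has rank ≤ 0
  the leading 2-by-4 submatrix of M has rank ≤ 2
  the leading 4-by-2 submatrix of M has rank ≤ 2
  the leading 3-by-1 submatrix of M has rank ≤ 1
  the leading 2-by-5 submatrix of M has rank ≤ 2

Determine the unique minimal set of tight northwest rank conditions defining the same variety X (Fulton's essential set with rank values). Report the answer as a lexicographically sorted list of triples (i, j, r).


Propagating the 5 rank bounds to every northwest block:

  i=1: 0  0  0  1  1
  i=2: 1  1  1  2  2
  i=3: 1  2  2  3  3
  i=4: 1  2  3  4  4
  i=5: 1  2  3  4  5

second differences of R give the permutation w = (4, 1, 2, 3, 5).

|D(w)|=3, |Ess(w)|=1:

[(1, 3, 0)]


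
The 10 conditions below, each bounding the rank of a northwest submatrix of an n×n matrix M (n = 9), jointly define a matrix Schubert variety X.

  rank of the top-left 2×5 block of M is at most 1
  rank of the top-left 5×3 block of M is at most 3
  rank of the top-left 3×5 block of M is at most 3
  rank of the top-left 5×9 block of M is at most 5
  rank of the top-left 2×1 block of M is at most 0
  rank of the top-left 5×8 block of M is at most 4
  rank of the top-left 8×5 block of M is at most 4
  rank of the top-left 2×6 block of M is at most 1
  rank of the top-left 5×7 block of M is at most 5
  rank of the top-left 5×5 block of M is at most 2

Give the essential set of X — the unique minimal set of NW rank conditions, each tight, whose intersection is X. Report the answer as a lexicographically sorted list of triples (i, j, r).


Reconstructing r_w from the 10 given conditions:

  row 1: 0  1  1  1  1  1  1  1  1
  row 2: 0  1  1  1  1  1  2  2  2
  row 3: 1  2  2  2  2  2  3  3  3
  row 4: 1  2  2  2  2  3  4  4  4
  row 5: 1  2  2  2  2  3  4  4  5
  row 6: 1  2  3  3  3  4  5  5  6
  row 7: 1  2  3  4  4  5  6  6  7
  row 8: 1  2  3  4  4  5  6  7  8
  row 9: 1  2  3  4  5  6  7  8  9

the unique w with this rank table is (2, 7, 1, 6, 9, 3, 4, 8, 5).

5 SE-corners of the 14-cell Rothe diagram give Ess(w):

[(2, 1, 0), (2, 6, 1), (5, 5, 2), (5, 8, 4), (8, 5, 4)]


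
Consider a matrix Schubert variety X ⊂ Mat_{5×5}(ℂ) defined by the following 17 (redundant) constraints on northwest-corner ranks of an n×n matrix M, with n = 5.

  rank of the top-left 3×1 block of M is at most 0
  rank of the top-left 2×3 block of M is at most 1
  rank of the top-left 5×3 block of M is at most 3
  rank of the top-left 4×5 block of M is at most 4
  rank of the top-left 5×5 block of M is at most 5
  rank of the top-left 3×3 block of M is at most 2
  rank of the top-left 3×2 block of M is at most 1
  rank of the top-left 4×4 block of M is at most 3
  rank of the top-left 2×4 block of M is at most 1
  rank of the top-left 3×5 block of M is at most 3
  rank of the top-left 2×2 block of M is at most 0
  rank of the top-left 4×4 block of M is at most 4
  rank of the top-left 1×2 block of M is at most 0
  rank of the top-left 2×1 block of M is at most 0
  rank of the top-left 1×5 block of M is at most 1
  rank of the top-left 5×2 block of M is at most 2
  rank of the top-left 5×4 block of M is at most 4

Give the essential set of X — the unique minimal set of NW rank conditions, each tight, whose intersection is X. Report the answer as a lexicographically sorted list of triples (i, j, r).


Reconstructing r_w from the 17 given conditions:

  row 1: 0  0  1  1  1
  row 2: 0  0  1  1  2
  row 3: 0  1  2  2  3
  row 4: 1  2  3  3  4
  row 5: 1  2  3  4  5

second differences of R give the permutation w = (3, 5, 2, 1, 4).

|D(w)|=6, |Ess(w)|=3:

[(2, 2, 0), (2, 4, 1), (3, 1, 0)]


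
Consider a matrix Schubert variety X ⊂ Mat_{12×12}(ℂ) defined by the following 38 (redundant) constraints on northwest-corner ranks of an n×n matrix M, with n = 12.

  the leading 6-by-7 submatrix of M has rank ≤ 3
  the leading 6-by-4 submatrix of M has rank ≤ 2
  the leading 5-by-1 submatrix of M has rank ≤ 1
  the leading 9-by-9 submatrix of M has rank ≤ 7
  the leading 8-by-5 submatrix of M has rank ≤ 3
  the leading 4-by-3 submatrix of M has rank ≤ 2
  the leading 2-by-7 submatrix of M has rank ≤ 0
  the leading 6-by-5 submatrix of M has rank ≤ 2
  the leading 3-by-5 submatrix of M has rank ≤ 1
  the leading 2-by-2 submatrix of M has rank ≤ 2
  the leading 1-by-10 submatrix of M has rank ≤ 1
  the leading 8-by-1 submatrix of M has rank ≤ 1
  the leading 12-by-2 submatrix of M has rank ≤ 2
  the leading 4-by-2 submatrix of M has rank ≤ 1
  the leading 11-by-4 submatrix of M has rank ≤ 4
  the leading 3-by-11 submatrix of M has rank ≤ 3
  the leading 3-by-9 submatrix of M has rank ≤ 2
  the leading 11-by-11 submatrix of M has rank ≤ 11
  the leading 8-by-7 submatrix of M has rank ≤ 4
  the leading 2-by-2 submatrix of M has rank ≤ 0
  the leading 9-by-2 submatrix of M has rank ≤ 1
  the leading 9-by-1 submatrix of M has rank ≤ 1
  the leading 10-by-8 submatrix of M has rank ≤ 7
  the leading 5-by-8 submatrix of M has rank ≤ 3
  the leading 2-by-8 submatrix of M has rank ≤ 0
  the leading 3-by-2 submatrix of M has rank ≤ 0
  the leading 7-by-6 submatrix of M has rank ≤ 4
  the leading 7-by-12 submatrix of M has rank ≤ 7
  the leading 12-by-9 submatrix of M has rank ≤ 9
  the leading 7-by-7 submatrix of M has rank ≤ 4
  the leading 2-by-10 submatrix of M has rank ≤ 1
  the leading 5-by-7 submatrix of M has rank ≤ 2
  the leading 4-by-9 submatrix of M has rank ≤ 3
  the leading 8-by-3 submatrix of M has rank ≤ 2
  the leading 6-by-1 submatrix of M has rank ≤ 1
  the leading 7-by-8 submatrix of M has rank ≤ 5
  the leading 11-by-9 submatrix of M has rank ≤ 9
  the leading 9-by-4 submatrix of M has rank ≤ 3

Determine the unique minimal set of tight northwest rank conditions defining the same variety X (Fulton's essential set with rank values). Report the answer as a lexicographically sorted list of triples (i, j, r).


Reconstructing r_w from the 38 given conditions:

  row 1: 0 0 0 0 0 0 0 0 1 1 1 1
  row 2: 0 0 0 0 0 0 0 0 1 1 2 2
  row 3: 0 0 1 1 1 1 1 1 2 2 3 3
  row 4: 1 1 2 2 2 2 2 2 3 3 4 4
  row 5: 1 1 2 2 2 2 2 3 4 4 5 5
  row 6: 1 1 2 2 2 3 3 4 5 5 6 6
  row 7: 1 1 2 3 3 4 4 5 6 6 7 7
  row 8: 1 1 2 3 3 4 4 5 6 7 8 8
  row 9: 1 1 2 3 4 5 5 6 7 8 9 9
  row 10: 1 2 3 4 5 6 6 7 8 9 10 10
  row 11: 1 2 3 4 5 6 7 8 9 10 11 11
  row 12: 1 2 3 4 5 6 7 8 9 10 11 12

hence w(1..12) = (9, 11, 3, 1, 8, 6, 4, 10, 5, 2, 7, 12).

8 SE-corners of the 32-cell Rothe diagram give Ess(w):

[(2, 8, 0), (2, 10, 1), (3, 2, 0), (5, 7, 2), (6, 5, 2), (8, 5, 3), (8, 7, 4), (9, 2, 1)]


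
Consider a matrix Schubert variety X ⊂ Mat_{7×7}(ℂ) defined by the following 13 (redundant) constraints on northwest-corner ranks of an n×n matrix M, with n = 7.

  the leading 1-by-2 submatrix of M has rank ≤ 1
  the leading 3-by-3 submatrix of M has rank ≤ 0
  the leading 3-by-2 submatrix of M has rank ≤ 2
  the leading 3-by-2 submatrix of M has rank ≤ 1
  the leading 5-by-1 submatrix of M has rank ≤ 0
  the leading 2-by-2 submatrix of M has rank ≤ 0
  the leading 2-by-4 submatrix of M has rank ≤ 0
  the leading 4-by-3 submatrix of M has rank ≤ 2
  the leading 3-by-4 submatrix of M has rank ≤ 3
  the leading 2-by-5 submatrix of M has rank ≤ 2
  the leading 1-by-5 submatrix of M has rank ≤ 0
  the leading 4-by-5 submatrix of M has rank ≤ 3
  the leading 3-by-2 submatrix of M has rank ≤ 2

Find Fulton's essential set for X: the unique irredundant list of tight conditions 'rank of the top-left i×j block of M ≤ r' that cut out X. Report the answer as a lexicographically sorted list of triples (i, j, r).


The tightest implied rank at each (i,j), from the 13 conditions:

  0 | 0 | 0 | 0 | 0 | 1 | 1
  0 | 0 | 0 | 0 | 1 | 2 | 2
  0 | 0 | 0 | 1 | 2 | 3 | 3
  0 | 1 | 1 | 2 | 3 | 4 | 4
  0 | 1 | 2 | 3 | 4 | 5 | 5
  1 | 2 | 3 | 4 | 5 | 6 | 6
  1 | 2 | 3 | 4 | 5 | 6 | 7

so w = (6, 5, 4, 2, 3, 1, 7).

Rothe diagram D(w) (14 cells), 4 SE-corners (essential conditions):

[(1, 5, 0), (2, 4, 0), (3, 3, 0), (5, 1, 0)]


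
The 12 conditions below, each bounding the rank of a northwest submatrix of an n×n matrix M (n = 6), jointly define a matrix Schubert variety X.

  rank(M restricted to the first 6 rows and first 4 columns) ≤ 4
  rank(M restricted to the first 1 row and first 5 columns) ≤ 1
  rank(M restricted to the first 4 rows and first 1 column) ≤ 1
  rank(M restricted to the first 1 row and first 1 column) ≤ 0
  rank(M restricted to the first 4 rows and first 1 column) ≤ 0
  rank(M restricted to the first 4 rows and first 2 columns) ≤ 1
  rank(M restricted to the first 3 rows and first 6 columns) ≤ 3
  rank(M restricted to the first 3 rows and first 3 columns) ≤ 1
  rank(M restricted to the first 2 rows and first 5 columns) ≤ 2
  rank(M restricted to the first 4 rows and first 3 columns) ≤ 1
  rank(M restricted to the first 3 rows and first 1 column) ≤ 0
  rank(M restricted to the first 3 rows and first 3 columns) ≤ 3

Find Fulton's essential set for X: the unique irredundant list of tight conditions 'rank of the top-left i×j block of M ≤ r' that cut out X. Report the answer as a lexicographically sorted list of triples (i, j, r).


Recovering R(i,j) via the rank-extension bound from the 12 conditions:

  R[1]: 0  1  1  1  1  1
  R[2]: 0  1  1  2  2  2
  R[3]: 0  1  1  2  3  3
  R[4]: 0  1  1  2  3  4
  R[5]: 1  2  2  3  4  5
  R[6]: 1  2  3  4  5  6

so w = (2, 4, 5, 6, 1, 3).

Rothe diagram D(w) (7 cells), 2 SE-corners (essential conditions):

[(4, 1, 0), (4, 3, 1)]


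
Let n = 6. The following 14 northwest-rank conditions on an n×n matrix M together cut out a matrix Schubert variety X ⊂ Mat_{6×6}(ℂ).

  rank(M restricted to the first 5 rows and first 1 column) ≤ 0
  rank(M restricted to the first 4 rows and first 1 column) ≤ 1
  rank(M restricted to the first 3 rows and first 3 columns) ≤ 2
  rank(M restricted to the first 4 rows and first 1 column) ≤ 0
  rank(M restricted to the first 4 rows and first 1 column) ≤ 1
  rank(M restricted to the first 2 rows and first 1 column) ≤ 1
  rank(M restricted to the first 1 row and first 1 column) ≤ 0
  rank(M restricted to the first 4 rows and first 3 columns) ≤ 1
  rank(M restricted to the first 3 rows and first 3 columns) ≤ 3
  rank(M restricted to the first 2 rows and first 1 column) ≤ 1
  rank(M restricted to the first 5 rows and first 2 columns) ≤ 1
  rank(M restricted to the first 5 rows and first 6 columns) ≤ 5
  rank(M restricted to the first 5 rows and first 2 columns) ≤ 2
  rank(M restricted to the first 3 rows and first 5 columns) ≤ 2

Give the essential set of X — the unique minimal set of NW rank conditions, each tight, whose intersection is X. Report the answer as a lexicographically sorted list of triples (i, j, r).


The tightest implied rank at each (i,j), from the 14 conditions:

  row 1: 0, 1, 1, 1, 1, 1
  row 2: 0, 1, 1, 2, 2, 2
  row 3: 0, 1, 1, 2, 2, 3
  row 4: 0, 1, 1, 2, 3, 4
  row 5: 0, 1, 2, 3, 4, 5
  row 6: 1, 2, 3, 4, 5, 6

hence w(1..6) = (2, 4, 6, 5, 3, 1).

Rothe diagram D(w) (9 cells), 3 SE-corners (essential conditions):

[(3, 5, 2), (4, 3, 1), (5, 1, 0)]


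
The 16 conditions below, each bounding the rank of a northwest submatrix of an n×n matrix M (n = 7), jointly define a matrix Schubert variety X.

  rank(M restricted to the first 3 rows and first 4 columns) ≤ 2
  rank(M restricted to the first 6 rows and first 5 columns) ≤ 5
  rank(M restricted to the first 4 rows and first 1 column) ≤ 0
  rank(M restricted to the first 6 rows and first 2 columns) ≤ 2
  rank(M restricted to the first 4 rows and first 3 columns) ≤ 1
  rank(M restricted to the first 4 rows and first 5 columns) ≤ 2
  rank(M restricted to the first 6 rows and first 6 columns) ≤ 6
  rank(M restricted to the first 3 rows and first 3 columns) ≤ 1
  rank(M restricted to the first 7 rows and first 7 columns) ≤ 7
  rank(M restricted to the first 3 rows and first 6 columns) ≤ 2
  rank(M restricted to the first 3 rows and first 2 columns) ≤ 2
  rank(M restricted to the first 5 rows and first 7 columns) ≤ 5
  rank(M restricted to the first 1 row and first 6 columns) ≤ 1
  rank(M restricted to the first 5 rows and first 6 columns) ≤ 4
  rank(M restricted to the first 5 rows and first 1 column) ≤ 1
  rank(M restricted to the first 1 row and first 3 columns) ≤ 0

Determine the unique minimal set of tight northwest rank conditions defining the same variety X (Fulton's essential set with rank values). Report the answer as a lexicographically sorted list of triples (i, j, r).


Propagating the 16 rank bounds to every northwest block:

  i=1: 0, 0, 0, 1, 1, 1, 1
  i=2: 0, 1, 1, 2, 2, 2, 2
  i=3: 0, 1, 1, 2, 2, 2, 3
  i=4: 0, 1, 1, 2, 2, 3, 4
  i=5: 1, 2, 2, 3, 3, 4, 5
  i=6: 1, 2, 3, 4, 4, 5, 6
  i=7: 1, 2, 3, 4, 5, 6, 7

giving w = (4, 2, 7, 6, 1, 3, 5) via Δ²R.

ℓ(w)=11; the 5 essential cells (i,j,r):

[(1, 3, 0), (3, 6, 2), (4, 1, 0), (4, 3, 1), (4, 5, 2)]


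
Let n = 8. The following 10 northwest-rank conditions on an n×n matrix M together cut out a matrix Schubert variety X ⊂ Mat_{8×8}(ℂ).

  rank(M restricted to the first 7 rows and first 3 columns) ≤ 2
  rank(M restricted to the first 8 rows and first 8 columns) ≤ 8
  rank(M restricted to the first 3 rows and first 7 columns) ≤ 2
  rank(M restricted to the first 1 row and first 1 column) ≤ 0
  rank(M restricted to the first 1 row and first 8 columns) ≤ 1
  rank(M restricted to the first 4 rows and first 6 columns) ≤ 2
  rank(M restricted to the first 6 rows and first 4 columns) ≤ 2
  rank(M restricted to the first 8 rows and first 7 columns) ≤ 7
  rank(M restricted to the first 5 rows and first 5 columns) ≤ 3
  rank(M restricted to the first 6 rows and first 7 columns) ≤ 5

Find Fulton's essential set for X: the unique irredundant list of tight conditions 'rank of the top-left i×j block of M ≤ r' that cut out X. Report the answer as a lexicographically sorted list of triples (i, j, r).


Propagating the 10 rank bounds to every northwest block:

  R[1]: 0 | 1 | 1 | 1 | 1 | 1 | 1 | 1
  R[2]: 1 | 2 | 2 | 2 | 2 | 2 | 2 | 2
  R[3]: 1 | 2 | 2 | 2 | 2 | 2 | 2 | 3
  R[4]: 1 | 2 | 2 | 2 | 2 | 2 | 3 | 4
  R[5]: 1 | 2 | 2 | 2 | 3 | 3 | 4 | 5
  R[6]: 1 | 2 | 2 | 2 | 3 | 4 | 5 | 6
  R[7]: 1 | 2 | 2 | 3 | 4 | 5 | 6 | 7
  R[8]: 1 | 2 | 3 | 4 | 5 | 6 | 7 | 8

so w = (2, 1, 8, 7, 5, 6, 4, 3).

Rothe diagram D(w) (15 cells), 5 SE-corners (essential conditions):

[(1, 1, 0), (3, 7, 2), (4, 6, 2), (6, 4, 2), (7, 3, 2)]


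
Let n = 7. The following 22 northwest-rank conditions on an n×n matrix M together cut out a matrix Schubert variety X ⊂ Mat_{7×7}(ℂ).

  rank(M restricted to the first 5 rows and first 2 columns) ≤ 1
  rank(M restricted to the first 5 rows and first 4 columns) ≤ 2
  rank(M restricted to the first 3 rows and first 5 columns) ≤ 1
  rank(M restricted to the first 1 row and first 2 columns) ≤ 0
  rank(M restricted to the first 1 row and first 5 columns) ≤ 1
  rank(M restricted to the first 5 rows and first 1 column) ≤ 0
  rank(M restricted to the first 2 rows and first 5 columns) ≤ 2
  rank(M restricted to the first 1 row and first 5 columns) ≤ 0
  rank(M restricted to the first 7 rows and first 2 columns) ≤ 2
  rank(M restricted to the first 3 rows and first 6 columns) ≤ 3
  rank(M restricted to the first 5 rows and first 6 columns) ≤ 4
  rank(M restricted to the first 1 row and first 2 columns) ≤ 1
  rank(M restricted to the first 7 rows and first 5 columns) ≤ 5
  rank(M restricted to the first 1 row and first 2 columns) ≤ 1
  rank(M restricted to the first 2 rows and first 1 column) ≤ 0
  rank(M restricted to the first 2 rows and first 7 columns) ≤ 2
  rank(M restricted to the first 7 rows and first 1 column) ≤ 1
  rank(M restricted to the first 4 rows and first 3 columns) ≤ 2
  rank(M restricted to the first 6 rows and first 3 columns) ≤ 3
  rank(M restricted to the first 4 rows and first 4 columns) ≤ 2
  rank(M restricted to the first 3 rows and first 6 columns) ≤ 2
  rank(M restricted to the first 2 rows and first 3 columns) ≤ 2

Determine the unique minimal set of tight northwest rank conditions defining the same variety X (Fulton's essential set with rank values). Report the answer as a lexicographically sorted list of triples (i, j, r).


Rank table r_w(7×7) implied by the 22 constraints:

  i=1: 0, 0, 0, 0, 0, 1, 1
  i=2: 0, 1, 1, 1, 1, 2, 2
  i=3: 0, 1, 1, 1, 1, 2, 3
  i=4: 0, 1, 2, 2, 2, 3, 4
  i=5: 0, 1, 2, 2, 3, 4, 5
  i=6: 1, 2, 3, 3, 4, 5, 6
  i=7: 1, 2, 3, 4, 5, 6, 7

so w = (6, 2, 7, 3, 5, 1, 4).

4 SE-corners of the 13-cell Rothe diagram give Ess(w):

[(1, 5, 0), (3, 5, 1), (5, 1, 0), (5, 4, 2)]


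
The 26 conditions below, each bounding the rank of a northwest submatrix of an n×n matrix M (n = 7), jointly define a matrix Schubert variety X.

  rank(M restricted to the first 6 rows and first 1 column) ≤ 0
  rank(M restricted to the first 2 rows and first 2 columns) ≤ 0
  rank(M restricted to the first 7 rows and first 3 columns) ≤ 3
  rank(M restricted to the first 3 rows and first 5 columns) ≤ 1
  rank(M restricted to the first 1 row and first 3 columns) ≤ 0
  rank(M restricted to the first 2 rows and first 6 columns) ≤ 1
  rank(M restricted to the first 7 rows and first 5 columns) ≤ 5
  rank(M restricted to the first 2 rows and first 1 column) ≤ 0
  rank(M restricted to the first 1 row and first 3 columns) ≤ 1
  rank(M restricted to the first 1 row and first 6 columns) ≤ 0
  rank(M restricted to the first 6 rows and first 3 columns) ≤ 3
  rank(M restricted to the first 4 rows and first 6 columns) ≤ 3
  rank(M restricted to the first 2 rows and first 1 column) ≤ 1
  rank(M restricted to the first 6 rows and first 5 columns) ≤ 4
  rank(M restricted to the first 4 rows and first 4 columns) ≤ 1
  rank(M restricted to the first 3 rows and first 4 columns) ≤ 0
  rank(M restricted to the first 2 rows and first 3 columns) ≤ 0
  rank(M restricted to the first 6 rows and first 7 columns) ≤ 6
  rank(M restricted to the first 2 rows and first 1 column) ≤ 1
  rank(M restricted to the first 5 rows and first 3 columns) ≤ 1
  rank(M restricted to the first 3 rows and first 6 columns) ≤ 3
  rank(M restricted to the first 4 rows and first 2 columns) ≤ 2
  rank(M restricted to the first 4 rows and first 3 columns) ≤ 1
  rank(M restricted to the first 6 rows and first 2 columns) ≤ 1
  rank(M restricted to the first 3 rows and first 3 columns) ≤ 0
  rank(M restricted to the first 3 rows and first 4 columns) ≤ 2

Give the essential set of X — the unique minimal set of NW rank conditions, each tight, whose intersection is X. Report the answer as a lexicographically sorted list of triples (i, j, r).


Recovering R(i,j) via the rank-extension bound from the 26 conditions:

  i=1: 0, 0, 0, 0, 0, 0, 1
  i=2: 0, 0, 0, 0, 1, 1, 2
  i=3: 0, 0, 0, 0, 1, 2, 3
  i=4: 0, 1, 1, 1, 2, 3, 4
  i=5: 0, 1, 1, 2, 3, 4, 5
  i=6: 0, 1, 2, 3, 4, 5, 6
  i=7: 1, 2, 3, 4, 5, 6, 7

hence w(1..7) = (7, 5, 6, 2, 4, 3, 1).

Fulton essential set (4 of the 18 Rothe cells):

[(1, 6, 0), (3, 4, 0), (5, 3, 1), (6, 1, 0)]


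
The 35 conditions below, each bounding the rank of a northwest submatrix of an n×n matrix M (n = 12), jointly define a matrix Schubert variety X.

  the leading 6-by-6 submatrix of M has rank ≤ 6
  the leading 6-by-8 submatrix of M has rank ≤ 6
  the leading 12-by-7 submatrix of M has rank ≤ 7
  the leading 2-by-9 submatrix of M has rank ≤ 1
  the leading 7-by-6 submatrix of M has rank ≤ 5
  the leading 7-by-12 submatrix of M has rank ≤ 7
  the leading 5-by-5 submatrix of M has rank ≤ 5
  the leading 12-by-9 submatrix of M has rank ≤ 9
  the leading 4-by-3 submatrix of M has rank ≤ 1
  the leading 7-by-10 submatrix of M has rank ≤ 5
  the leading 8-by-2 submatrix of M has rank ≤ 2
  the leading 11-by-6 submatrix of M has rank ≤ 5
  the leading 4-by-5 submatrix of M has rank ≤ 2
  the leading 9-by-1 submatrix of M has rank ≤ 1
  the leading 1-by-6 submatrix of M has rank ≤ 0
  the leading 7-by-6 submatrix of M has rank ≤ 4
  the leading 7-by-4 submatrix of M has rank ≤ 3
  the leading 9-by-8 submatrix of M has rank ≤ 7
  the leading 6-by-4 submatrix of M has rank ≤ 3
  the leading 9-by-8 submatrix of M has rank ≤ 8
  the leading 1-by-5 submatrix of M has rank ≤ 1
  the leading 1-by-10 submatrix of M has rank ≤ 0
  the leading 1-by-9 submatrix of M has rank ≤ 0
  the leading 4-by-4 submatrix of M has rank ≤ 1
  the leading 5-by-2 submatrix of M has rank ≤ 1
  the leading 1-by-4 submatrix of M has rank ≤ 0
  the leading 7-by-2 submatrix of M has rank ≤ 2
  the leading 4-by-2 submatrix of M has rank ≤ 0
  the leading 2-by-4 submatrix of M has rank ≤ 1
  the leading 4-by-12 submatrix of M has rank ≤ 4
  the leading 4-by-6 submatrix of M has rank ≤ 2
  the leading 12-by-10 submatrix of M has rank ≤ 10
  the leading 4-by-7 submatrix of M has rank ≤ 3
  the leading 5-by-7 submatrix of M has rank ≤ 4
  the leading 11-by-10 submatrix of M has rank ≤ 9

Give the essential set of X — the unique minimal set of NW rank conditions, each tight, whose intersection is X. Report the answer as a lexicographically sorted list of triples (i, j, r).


Rank table r_w(12×12) implied by the 35 constraints:

  0 | 0 | 0 | 0 | 0 | 0 | 0 | 0 | 0 | 0 | 1 | 1
  0 | 0 | 1 | 1 | 1 | 1 | 1 | 1 | 1 | 1 | 2 | 2
  0 | 0 | 1 | 1 | 2 | 2 | 2 | 2 | 2 | 2 | 3 | 3
  0 | 0 | 1 | 1 | 2 | 2 | 3 | 3 | 3 | 3 | 4 | 4
  1 | 1 | 2 | 2 | 3 | 3 | 4 | 4 | 4 | 4 | 5 | 5
  1 | 2 | 3 | 3 | 4 | 4 | 5 | 5 | 5 | 5 | 6 | 6
  1 | 2 | 3 | 3 | 4 | 4 | 5 | 5 | 5 | 5 | 6 | 7
  1 | 2 | 3 | 4 | 5 | 5 | 6 | 6 | 6 | 6 | 7 | 8
  1 | 2 | 3 | 4 | 5 | 5 | 6 | 7 | 7 | 7 | 8 | 9
  1 | 2 | 3 | 4 | 5 | 5 | 6 | 7 | 8 | 8 | 9 | 10
  1 | 2 | 3 | 4 | 5 | 5 | 6 | 7 | 8 | 9 | 10 | 11
  1 | 2 | 3 | 4 | 5 | 6 | 7 | 8 | 9 | 10 | 11 | 12

so w = (11, 3, 5, 7, 1, 2, 12, 4, 8, 9, 10, 6).

|D(w)|=27, |Ess(w)|=8:

[(1, 10, 0), (4, 2, 0), (4, 4, 1), (4, 6, 2), (7, 4, 3), (7, 6, 4), (7, 10, 5), (11, 6, 5)]


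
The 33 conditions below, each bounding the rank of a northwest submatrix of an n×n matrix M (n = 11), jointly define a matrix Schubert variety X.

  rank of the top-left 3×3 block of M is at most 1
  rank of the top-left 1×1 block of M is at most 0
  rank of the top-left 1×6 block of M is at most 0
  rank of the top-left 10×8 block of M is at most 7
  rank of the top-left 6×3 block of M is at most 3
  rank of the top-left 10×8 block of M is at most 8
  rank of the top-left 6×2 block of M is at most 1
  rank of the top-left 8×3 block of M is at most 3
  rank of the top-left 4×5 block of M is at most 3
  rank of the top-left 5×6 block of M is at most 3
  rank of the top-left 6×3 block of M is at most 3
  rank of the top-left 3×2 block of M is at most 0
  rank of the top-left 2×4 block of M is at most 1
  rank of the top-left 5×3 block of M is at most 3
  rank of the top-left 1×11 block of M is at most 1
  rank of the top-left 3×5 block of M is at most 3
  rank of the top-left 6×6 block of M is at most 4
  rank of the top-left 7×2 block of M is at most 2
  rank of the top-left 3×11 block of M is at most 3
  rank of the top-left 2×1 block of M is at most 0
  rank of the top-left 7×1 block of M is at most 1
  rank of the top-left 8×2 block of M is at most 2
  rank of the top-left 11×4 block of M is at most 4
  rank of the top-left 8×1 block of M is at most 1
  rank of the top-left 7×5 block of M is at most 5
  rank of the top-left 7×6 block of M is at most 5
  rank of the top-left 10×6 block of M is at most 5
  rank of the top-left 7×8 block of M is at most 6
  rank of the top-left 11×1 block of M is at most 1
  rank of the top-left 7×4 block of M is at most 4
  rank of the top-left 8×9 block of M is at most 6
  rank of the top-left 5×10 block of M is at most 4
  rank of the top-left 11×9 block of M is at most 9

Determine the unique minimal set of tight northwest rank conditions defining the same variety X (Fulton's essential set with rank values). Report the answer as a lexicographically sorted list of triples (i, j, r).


Recovering R(i,j) via the rank-extension bound from the 33 conditions:

  row 1: 0, 0, 0, 0, 0, 0, 1, 1, 1, 1, 1
  row 2: 0, 0, 1, 1, 1, 1, 2, 2, 2, 2, 2
  row 3: 0, 0, 1, 2, 2, 2, 3, 3, 3, 3, 3
  row 4: 1, 1, 2, 3, 3, 3, 4, 4, 4, 4, 4
  row 5: 1, 1, 2, 3, 3, 3, 4, 4, 4, 4, 5
  row 6: 1, 1, 2, 3, 4, 4, 5, 5, 5, 5, 6
  row 7: 1, 2, 3, 4, 5, 5, 6, 6, 6, 6, 7
  row 8: 1, 2, 3, 4, 5, 5, 6, 6, 6, 7, 8
  row 9: 1, 2, 3, 4, 5, 5, 6, 7, 7, 8, 9
  row 10: 1, 2, 3, 4, 5, 5, 6, 7, 8, 9, 10
  row 11: 1, 2, 3, 4, 5, 6, 7, 8, 9, 10, 11

second differences of R give the permutation w = (7, 3, 4, 1, 11, 5, 2, 10, 8, 9, 6).

ℓ(w)=22; the 7 essential cells (i,j,r):

[(1, 6, 0), (3, 2, 0), (5, 6, 3), (5, 10, 4), (6, 2, 1), (8, 9, 6), (10, 6, 5)]


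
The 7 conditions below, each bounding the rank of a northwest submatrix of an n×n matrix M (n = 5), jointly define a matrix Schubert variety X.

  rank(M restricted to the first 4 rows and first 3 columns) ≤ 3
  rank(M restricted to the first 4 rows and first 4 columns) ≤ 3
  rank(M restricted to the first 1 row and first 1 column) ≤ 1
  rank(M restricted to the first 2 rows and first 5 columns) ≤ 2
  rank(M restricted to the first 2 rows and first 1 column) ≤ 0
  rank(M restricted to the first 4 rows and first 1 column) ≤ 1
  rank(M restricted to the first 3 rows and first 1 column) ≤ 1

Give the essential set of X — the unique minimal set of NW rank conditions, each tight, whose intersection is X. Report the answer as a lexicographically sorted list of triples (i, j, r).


Recovering R(i,j) via the rank-extension bound from the 7 conditions:

  row 1: 0, 1, 1, 1, 1
  row 2: 0, 1, 2, 2, 2
  row 3: 1, 2, 3, 3, 3
  row 4: 1, 2, 3, 3, 4
  row 5: 1, 2, 3, 4, 5

second differences of R give the permutation w = (2, 3, 1, 5, 4).

|D(w)|=3, |Ess(w)|=2:

[(2, 1, 0), (4, 4, 3)]


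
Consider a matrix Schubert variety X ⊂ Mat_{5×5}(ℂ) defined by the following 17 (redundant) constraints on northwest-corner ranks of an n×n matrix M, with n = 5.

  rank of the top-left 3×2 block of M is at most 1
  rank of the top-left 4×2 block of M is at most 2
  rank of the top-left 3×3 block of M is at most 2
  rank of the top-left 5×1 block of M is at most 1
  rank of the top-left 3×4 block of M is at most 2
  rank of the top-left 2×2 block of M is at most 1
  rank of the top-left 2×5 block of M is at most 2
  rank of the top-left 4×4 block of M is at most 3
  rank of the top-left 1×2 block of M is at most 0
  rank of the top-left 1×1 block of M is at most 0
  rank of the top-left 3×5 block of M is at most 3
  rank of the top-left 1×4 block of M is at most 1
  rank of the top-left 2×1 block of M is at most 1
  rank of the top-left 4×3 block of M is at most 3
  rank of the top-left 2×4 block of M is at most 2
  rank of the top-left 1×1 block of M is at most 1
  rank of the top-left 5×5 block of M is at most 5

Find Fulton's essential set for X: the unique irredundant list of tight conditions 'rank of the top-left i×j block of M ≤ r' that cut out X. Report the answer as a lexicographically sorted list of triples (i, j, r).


Propagating the 17 rank bounds to every northwest block:

  0  0  1  1  1
  1  1  2  2  2
  1  1  2  2  3
  1  2  3  3  4
  1  2  3  4  5

giving w = (3, 1, 5, 2, 4) via Δ²R.

Fulton essential set (3 of the 4 Rothe cells):

[(1, 2, 0), (3, 2, 1), (3, 4, 2)]


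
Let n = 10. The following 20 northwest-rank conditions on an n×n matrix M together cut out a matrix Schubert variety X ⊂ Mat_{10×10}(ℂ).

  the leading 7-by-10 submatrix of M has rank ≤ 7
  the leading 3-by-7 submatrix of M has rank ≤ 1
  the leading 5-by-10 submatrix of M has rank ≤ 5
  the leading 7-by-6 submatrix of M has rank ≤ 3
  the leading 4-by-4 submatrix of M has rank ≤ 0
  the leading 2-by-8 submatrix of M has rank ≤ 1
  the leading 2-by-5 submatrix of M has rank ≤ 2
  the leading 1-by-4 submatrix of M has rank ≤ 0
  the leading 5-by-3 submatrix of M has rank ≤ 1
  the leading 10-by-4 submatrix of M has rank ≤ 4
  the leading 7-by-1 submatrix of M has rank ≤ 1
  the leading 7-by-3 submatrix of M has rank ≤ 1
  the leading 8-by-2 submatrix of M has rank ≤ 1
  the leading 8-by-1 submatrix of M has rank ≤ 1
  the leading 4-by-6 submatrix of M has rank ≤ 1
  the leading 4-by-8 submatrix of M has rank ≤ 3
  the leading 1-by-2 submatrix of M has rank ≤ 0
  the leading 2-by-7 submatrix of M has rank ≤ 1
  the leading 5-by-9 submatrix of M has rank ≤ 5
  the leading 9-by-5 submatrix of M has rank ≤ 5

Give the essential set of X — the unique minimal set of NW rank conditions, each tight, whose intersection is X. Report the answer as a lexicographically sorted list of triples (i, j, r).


Rank table r_w(10×10) implied by the 20 constraints:

  i=1: 0, 0, 0, 0, 1, 1, 1, 1, 1, 1
  i=2: 0, 0, 0, 0, 1, 1, 1, 1, 2, 2
  i=3: 0, 0, 0, 0, 1, 1, 1, 2, 3, 3
  i=4: 0, 0, 0, 0, 1, 1, 2, 3, 4, 4
  i=5: 1, 1, 1, 1, 2, 2, 3, 4, 5, 5
  i=6: 1, 1, 1, 2, 3, 3, 4, 5, 6, 6
  i=7: 1, 1, 1, 2, 3, 3, 4, 5, 6, 7
  i=8: 1, 1, 2, 3, 4, 4, 5, 6, 7, 8
  i=9: 1, 2, 3, 4, 5, 5, 6, 7, 8, 9
  i=10: 1, 2, 3, 4, 5, 6, 7, 8, 9, 10

hence w(1..10) = (5, 9, 8, 7, 1, 4, 10, 3, 2, 6).

ℓ(w)=28; the 7 essential cells (i,j,r):

[(2, 8, 1), (3, 7, 1), (4, 4, 0), (4, 6, 1), (7, 3, 1), (7, 6, 3), (8, 2, 1)]


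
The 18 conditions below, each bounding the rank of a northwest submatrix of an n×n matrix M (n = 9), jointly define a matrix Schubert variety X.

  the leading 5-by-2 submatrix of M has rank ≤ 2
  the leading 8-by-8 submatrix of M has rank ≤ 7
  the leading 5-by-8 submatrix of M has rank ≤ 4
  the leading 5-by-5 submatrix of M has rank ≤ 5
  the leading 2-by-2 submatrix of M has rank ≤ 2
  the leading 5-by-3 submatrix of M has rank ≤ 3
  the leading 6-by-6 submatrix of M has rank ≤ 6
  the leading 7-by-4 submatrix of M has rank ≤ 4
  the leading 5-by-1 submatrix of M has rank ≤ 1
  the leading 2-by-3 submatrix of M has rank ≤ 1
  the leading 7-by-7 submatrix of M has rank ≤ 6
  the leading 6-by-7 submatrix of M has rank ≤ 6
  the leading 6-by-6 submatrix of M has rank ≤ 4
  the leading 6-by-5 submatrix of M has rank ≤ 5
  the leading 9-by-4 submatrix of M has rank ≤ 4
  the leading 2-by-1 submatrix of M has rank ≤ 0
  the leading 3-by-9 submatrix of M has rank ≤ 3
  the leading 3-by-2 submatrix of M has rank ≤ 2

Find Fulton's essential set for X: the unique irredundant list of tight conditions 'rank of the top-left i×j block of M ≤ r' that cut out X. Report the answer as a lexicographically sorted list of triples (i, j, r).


Recovering R(i,j) via the rank-extension bound from the 18 conditions:

  R[1]: 0 | 1 | 1 | 1 | 1 | 1 | 1 | 1 | 1
  R[2]: 0 | 1 | 1 | 2 | 2 | 2 | 2 | 2 | 2
  R[3]: 1 | 2 | 2 | 3 | 3 | 3 | 3 | 3 | 3
  R[4]: 1 | 2 | 3 | 4 | 4 | 4 | 4 | 4 | 4
  R[5]: 1 | 2 | 3 | 4 | 4 | 4 | 4 | 4 | 5
  R[6]: 1 | 2 | 3 | 4 | 4 | 4 | 5 | 5 | 6
  R[7]: 1 | 2 | 3 | 4 | 5 | 5 | 6 | 6 | 7
  R[8]: 1 | 2 | 3 | 4 | 5 | 6 | 7 | 7 | 8
  R[9]: 1 | 2 | 3 | 4 | 5 | 6 | 7 | 8 | 9

second differences of R give the permutation w = (2, 4, 1, 3, 9, 7, 5, 6, 8).

Fulton essential set (4 of the 9 Rothe cells):

[(2, 1, 0), (2, 3, 1), (5, 8, 4), (6, 6, 4)]


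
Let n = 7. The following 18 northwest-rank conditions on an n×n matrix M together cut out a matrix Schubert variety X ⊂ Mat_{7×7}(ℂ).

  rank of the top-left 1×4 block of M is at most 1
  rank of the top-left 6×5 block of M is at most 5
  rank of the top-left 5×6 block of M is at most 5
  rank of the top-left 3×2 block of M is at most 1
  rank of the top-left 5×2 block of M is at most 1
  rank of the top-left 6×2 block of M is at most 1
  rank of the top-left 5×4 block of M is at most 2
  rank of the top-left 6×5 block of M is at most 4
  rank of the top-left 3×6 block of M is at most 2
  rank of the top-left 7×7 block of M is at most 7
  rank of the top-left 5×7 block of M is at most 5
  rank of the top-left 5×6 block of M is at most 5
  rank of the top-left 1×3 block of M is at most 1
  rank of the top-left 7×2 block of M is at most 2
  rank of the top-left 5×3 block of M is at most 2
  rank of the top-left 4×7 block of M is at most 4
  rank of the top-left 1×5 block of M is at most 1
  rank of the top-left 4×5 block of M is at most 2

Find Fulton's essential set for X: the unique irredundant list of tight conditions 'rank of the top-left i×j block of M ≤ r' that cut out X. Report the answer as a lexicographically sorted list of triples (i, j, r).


Rank table r_w(7×7) implied by the 18 constraints:

  row 1: 1 1 1 1 1 1 1
  row 2: 1 1 2 2 2 2 2
  row 3: 1 1 2 2 2 2 3
  row 4: 1 1 2 2 2 3 4
  row 5: 1 1 2 2 3 4 5
  row 6: 1 1 2 3 4 5 6
  row 7: 1 2 3 4 5 6 7

second differences of R give the permutation w = (1, 3, 7, 6, 5, 4, 2).

Fulton essential set (4 of the 11 Rothe cells):

[(3, 6, 2), (4, 5, 2), (5, 4, 2), (6, 2, 1)]


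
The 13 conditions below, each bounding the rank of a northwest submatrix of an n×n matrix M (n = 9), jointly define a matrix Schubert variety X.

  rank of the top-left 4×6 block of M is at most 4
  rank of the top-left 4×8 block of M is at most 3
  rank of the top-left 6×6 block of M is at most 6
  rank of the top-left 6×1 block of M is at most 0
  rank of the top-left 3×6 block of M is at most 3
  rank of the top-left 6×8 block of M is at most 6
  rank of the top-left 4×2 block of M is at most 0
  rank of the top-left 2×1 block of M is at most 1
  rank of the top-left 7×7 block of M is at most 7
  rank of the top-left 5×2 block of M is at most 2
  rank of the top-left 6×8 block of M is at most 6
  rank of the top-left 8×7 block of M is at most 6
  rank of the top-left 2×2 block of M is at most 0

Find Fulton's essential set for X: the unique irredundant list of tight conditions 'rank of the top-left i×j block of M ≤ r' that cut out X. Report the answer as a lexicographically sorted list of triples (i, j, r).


Reconstructing r_w from the 13 given conditions:

  i=1: 0 | 0 | 1 | 1 | 1 | 1 | 1 | 1 | 1
  i=2: 0 | 0 | 1 | 2 | 2 | 2 | 2 | 2 | 2
  i=3: 0 | 0 | 1 | 2 | 3 | 3 | 3 | 3 | 3
  i=4: 0 | 0 | 1 | 2 | 3 | 3 | 3 | 3 | 4
  i=5: 0 | 1 | 2 | 3 | 4 | 4 | 4 | 4 | 5
  i=6: 0 | 1 | 2 | 3 | 4 | 5 | 5 | 5 | 6
  i=7: 1 | 2 | 3 | 4 | 5 | 6 | 6 | 6 | 7
  i=8: 1 | 2 | 3 | 4 | 5 | 6 | 6 | 7 | 8
  i=9: 1 | 2 | 3 | 4 | 5 | 6 | 7 | 8 | 9

reading off 1-entries of Δ²R: w = (3, 4, 5, 9, 2, 6, 1, 8, 7).

4 SE-corners of the 14-cell Rothe diagram give Ess(w):

[(4, 2, 0), (4, 8, 3), (6, 1, 0), (8, 7, 6)]


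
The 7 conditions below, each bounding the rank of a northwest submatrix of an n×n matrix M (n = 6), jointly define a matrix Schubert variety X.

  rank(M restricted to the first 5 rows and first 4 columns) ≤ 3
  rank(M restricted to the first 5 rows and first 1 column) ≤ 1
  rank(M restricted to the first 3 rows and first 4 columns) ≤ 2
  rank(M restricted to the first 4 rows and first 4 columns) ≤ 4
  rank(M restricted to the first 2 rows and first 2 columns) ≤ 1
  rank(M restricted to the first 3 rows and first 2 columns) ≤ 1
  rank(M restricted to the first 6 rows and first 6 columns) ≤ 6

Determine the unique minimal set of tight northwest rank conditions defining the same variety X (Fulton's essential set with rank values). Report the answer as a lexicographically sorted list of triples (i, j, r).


The tightest implied rank at each (i,j), from the 7 conditions:

  row 1: 1  1  1  1  1  1
  row 2: 1  1  2  2  2  2
  row 3: 1  1  2  2  3  3
  row 4: 1  2  3  3  4  4
  row 5: 1  2  3  3  4  5
  row 6: 1  2  3  4  5  6

the unique w with this rank table is (1, 3, 5, 2, 6, 4).

D(w) has 4 cells with 3 SE-corners; essential set:

[(3, 2, 1), (3, 4, 2), (5, 4, 3)]


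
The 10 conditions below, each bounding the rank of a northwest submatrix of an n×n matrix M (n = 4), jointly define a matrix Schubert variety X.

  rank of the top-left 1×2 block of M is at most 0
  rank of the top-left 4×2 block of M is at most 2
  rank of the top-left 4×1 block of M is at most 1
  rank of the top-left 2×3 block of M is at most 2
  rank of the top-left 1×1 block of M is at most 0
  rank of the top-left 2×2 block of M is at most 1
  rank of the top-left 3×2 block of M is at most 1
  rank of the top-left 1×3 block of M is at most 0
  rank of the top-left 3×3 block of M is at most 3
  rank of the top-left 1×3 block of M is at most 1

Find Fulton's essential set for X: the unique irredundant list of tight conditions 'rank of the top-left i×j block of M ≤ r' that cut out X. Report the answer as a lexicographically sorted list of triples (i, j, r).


Reconstructing r_w from the 10 given conditions:

  R[1]: 0  0  0  1
  R[2]: 1  1  1  2
  R[3]: 1  1  2  3
  R[4]: 1  2  3  4

hence w(1..4) = (4, 1, 3, 2).

D(w) has 4 cells with 2 SE-corners; essential set:

[(1, 3, 0), (3, 2, 1)]
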